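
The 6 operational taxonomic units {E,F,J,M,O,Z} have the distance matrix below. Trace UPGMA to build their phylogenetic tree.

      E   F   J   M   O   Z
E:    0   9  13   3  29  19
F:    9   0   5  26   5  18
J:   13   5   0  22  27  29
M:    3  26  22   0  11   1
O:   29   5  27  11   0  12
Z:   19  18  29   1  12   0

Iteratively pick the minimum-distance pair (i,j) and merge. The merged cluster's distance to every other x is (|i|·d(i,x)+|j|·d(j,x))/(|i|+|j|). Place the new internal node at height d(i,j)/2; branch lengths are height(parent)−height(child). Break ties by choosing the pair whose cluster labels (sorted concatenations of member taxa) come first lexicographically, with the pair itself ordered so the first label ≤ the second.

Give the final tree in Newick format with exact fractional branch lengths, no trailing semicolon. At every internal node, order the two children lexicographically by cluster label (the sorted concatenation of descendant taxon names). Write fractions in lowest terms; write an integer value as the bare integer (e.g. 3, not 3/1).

((E:11/2,(F:5/2,J:5/2):3):79/18,((M:1/2,Z:1/2):21/4,O:23/4):149/36)

1. join M+Z (d=1) ⇒ MZ; edges |M|=1/2, |Z|=1/2
  updated: d(E,MZ)=11, d(F,MZ)=22, d(J,MZ)=51/2, d(MZ,O)=23/2
2. join F+J (d=5) ⇒ FJ; edges |F|=5/2, |J|=5/2
  updated: d(E,FJ)=11, d(FJ,MZ)=95/4, d(FJ,O)=16
3. join E+FJ (d=11) ⇒ EFJ; edges |E|=11/2, |FJ|=3
  updated: d(EFJ,MZ)=39/2, d(EFJ,O)=61/3
4. join MZ+O (d=23/2) ⇒ MOZ; edges |MZ|=21/4, |O|=23/4
  updated: d(EFJ,MOZ)=178/9
5. join EFJ+MOZ (d=178/9) ⇒ EFJMOZ; edges |EFJ|=79/18, |MOZ|=149/36
final tree: ((E:11/2,(F:5/2,J:5/2):3):79/18,((M:1/2,Z:1/2):21/4,O:23/4):149/36)
total length: 1225/36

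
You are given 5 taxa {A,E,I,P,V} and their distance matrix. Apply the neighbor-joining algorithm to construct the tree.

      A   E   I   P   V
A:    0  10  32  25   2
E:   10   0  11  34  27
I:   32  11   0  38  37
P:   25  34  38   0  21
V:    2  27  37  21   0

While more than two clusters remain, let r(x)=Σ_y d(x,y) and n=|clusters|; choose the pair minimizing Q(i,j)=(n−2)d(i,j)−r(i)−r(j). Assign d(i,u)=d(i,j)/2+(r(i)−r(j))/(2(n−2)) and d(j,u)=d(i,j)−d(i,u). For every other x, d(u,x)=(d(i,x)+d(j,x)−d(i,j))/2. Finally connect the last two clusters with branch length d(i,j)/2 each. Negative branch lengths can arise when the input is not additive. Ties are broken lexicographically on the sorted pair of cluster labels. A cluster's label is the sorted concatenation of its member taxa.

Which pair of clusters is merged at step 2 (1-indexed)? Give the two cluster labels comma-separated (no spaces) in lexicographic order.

1. join E+I (d=11, Q=-167) ⇒ EI; edges |E|=-1/2, |I|=23/2
  updated: d(A,EI)=31/2, d(EI,P)=61/2, d(EI,V)=53/2
2. join A+V (d=2, Q=-88) ⇒ AV; edges |A|=-3/4, |V|=11/4
  updated: d(AV,EI)=20, d(AV,P)=22
3. join AV+EI (d=20, Q=-145/2) ⇒ AEIV; edges |AV|=23/4, |EI|=57/4
  updated: d(AEIV,P)=65/4
4. join AEIV+P (d=65/4) ⇒ AEIPV; edges |AEIV|=65/8, |P|=65/8
final tree: (((A:-3/4,V:11/4):23/4,(E:-1/2,I:23/2):57/4):65/8,P:65/8)
total length: 197/4

A,V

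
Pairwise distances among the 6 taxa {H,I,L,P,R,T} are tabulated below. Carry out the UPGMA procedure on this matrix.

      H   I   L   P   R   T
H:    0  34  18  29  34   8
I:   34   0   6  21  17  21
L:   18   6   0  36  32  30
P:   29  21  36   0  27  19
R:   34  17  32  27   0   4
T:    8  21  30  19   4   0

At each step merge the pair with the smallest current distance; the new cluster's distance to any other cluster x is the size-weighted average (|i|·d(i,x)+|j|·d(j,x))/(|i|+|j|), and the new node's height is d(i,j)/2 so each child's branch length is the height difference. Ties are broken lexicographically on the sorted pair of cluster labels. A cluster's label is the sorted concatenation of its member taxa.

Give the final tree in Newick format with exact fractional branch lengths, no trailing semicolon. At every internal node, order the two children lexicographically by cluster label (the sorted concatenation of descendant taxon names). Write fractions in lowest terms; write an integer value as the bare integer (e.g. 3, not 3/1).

step 1: merge (R,T) at d=4; branch lengths R→2, T→2; new cluster RT
  updated: d(H,RT)=21, d(I,RT)=19, d(L,RT)=31, d(P,RT)=23
step 2: merge (I,L) at d=6; branch lengths I→3, L→3; new cluster IL
  updated: d(H,IL)=26, d(IL,P)=57/2, d(IL,RT)=25
step 3: merge (H,RT) at d=21; branch lengths H→21/2, RT→17/2; new cluster HRT
  updated: d(HRT,IL)=76/3, d(HRT,P)=25
step 4: merge (HRT,P) at d=25; branch lengths HRT→2, P→25/2; new cluster HPRT
  updated: d(HPRT,IL)=209/8
step 5: merge (HPRT,IL) at d=209/8; branch lengths HPRT→9/16, IL→161/16; new cluster HILPRT
final tree: (((H:21/2,(R:2,T:2):17/2):2,P:25/2):9/16,(I:3,L:3):161/16)
total length: 433/8

(((H:21/2,(R:2,T:2):17/2):2,P:25/2):9/16,(I:3,L:3):161/16)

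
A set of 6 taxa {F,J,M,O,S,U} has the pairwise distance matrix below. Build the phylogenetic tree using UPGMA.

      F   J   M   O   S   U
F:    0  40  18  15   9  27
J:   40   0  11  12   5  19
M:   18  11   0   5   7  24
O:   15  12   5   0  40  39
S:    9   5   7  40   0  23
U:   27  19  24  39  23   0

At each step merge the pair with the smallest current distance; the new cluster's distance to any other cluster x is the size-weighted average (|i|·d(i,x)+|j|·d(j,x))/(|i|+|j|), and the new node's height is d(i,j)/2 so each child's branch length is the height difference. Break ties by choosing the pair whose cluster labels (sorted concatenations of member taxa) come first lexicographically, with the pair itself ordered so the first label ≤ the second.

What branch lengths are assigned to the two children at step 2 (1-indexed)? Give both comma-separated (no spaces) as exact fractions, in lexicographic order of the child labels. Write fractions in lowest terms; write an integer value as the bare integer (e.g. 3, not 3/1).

5/2,5/2

iteration 1: select J,S (d=5); attach at lengths (5/2, 5/2); label the merged cluster JS
  updated: d(F,JS)=49/2, d(JS,M)=9, d(JS,O)=26, d(JS,U)=21
iteration 2: select M,O (d=5); attach at lengths (5/2, 5/2); label the merged cluster MO
  updated: d(F,MO)=33/2, d(JS,MO)=35/2, d(MO,U)=63/2
iteration 3: select F,MO (d=33/2); attach at lengths (33/4, 23/4); label the merged cluster FMO
  updated: d(FMO,JS)=119/6, d(FMO,U)=30
iteration 4: select FMO,JS (d=119/6); attach at lengths (5/3, 89/12); label the merged cluster FJMOS
  updated: d(FJMOS,U)=132/5
iteration 5: select FJMOS,U (d=132/5); attach at lengths (197/60, 66/5); label the merged cluster FJMOSU
final tree: (((F:33/4,(M:5/2,O:5/2):23/4):5/3,(J:5/2,S:5/2):89/12):197/60,U:66/5)
total length: 1487/30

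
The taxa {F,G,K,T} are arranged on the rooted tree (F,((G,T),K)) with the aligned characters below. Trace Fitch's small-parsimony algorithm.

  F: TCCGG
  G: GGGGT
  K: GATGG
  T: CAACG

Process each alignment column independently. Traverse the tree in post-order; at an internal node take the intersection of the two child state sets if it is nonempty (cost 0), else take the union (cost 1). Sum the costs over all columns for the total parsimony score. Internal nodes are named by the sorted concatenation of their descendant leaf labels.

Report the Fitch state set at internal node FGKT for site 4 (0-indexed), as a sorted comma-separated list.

GT@0: {G} ∪ {C} = {C,G} (union, +1)
GKT@0: {C,G} ∩ {G} = {G} (intersection, +0)
FGKT@0: {T} ∪ {G} = {G,T} (union, +1)
GT@1: {G} ∪ {A} = {A,G} (union, +1)
GKT@1: {A,G} ∩ {A} = {A} (intersection, +0)
FGKT@1: {C} ∪ {A} = {A,C} (union, +1)
GT@2: {G} ∪ {A} = {A,G} (union, +1)
GKT@2: {A,G} ∪ {T} = {A,G,T} (union, +1)
FGKT@2: {C} ∪ {A,G,T} = {A,C,G,T} (union, +1)
GT@3: {G} ∪ {C} = {C,G} (union, +1)
GKT@3: {C,G} ∩ {G} = {G} (intersection, +0)
FGKT@3: {G} ∩ {G} = {G} (intersection, +0)
GT@4: {T} ∪ {G} = {G,T} (union, +1)
GKT@4: {G,T} ∩ {G} = {G} (intersection, +0)
FGKT@4: {G} ∩ {G} = {G} (intersection, +0)
per-site changes: [2, 2, 3, 1, 1]; total = 9

G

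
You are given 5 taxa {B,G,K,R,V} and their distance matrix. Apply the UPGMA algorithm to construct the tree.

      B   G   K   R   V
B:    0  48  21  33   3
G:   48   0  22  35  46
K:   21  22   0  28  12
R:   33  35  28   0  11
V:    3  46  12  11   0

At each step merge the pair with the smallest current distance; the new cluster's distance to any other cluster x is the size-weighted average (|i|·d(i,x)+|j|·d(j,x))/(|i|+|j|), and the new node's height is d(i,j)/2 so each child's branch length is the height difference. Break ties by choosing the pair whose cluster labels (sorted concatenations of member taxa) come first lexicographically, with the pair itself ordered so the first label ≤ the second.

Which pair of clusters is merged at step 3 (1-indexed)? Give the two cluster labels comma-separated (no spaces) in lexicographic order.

iteration 1: select B,V (d=3); attach at lengths (3/2, 3/2); label the merged cluster BV
  updated: d(BV,G)=47, d(BV,K)=33/2, d(BV,R)=22
iteration 2: select BV,K (d=33/2); attach at lengths (27/4, 33/4); label the merged cluster BKV
  updated: d(BKV,G)=116/3, d(BKV,R)=24
iteration 3: select BKV,R (d=24); attach at lengths (15/4, 12); label the merged cluster BKRV
  updated: d(BKRV,G)=151/4
iteration 4: select BKRV,G (d=151/4); attach at lengths (55/8, 151/8); label the merged cluster BGKRV
final tree: ((((B:3/2,V:3/2):27/4,K:33/4):15/4,R:12):55/8,G:151/8)
total length: 119/2

BKV,R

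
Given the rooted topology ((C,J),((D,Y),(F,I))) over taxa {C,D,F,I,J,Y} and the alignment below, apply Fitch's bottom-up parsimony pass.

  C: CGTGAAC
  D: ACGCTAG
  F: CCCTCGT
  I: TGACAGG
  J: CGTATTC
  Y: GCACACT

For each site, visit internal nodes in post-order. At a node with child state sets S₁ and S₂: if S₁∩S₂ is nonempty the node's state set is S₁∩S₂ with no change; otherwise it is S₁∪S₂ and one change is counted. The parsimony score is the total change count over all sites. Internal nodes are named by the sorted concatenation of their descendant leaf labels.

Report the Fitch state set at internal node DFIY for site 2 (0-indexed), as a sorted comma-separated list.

site 0, node CJ: C={C} ∩ J={C} → {C} (+0)
site 0, node DY: D={A} ∪ Y={G} → {A,G} (+1)
site 0, node FI: F={C} ∪ I={T} → {C,T} (+1)
site 0, node DFIY: DY={A,G} ∪ FI={C,T} → {A,C,G,T} (+1)
site 0, node CDFIJY: CJ={C} ∩ DFIY={A,C,G,T} → {C} (+0)
site 1, node CJ: C={G} ∩ J={G} → {G} (+0)
site 1, node DY: D={C} ∩ Y={C} → {C} (+0)
site 1, node FI: F={C} ∪ I={G} → {C,G} (+1)
site 1, node DFIY: DY={C} ∩ FI={C,G} → {C} (+0)
site 1, node CDFIJY: CJ={G} ∪ DFIY={C} → {C,G} (+1)
site 2, node CJ: C={T} ∩ J={T} → {T} (+0)
site 2, node DY: D={G} ∪ Y={A} → {A,G} (+1)
site 2, node FI: F={C} ∪ I={A} → {A,C} (+1)
site 2, node DFIY: DY={A,G} ∩ FI={A,C} → {A} (+0)
site 2, node CDFIJY: CJ={T} ∪ DFIY={A} → {A,T} (+1)
site 3, node CJ: C={G} ∪ J={A} → {A,G} (+1)
site 3, node DY: D={C} ∩ Y={C} → {C} (+0)
site 3, node FI: F={T} ∪ I={C} → {C,T} (+1)
site 3, node DFIY: DY={C} ∩ FI={C,T} → {C} (+0)
site 3, node CDFIJY: CJ={A,G} ∪ DFIY={C} → {A,C,G} (+1)
site 4, node CJ: C={A} ∪ J={T} → {A,T} (+1)
site 4, node DY: D={T} ∪ Y={A} → {A,T} (+1)
site 4, node FI: F={C} ∪ I={A} → {A,C} (+1)
site 4, node DFIY: DY={A,T} ∩ FI={A,C} → {A} (+0)
site 4, node CDFIJY: CJ={A,T} ∩ DFIY={A} → {A} (+0)
site 5, node CJ: C={A} ∪ J={T} → {A,T} (+1)
site 5, node DY: D={A} ∪ Y={C} → {A,C} (+1)
site 5, node FI: F={G} ∩ I={G} → {G} (+0)
site 5, node DFIY: DY={A,C} ∪ FI={G} → {A,C,G} (+1)
site 5, node CDFIJY: CJ={A,T} ∩ DFIY={A,C,G} → {A} (+0)
site 6, node CJ: C={C} ∩ J={C} → {C} (+0)
site 6, node DY: D={G} ∪ Y={T} → {G,T} (+1)
site 6, node FI: F={T} ∪ I={G} → {G,T} (+1)
site 6, node DFIY: DY={G,T} ∩ FI={G,T} → {G,T} (+0)
site 6, node CDFIJY: CJ={C} ∪ DFIY={G,T} → {C,G,T} (+1)
per-site changes: [3, 2, 3, 3, 3, 3, 3]; total = 20

A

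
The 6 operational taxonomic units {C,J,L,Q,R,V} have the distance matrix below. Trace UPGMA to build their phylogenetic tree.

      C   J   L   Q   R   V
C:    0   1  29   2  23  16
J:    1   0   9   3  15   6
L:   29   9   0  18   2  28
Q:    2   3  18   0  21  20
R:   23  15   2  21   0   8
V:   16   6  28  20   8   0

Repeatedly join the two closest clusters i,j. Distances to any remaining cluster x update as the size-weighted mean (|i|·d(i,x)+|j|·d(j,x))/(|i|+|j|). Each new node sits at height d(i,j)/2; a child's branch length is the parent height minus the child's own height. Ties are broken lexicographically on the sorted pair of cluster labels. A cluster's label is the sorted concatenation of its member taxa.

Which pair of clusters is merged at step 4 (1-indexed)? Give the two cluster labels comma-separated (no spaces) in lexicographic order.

1. join C+J (d=1) ⇒ CJ; edges |C|=1/2, |J|=1/2
  updated: d(CJ,L)=19, d(CJ,Q)=5/2, d(CJ,R)=19, d(CJ,V)=11
2. join L+R (d=2) ⇒ LR; edges |L|=1, |R|=1
  updated: d(CJ,LR)=19, d(LR,Q)=39/2, d(LR,V)=18
3. join CJ+Q (d=5/2) ⇒ CJQ; edges |CJ|=3/4, |Q|=5/4
  updated: d(CJQ,LR)=115/6, d(CJQ,V)=14
4. join CJQ+V (d=14) ⇒ CJQV; edges |CJQ|=23/4, |V|=7
  updated: d(CJQV,LR)=151/8
5. join CJQV+LR (d=151/8) ⇒ CJLQRV; edges |CJQV|=39/16, |LR|=135/16
final tree: ((((C:1/2,J:1/2):3/4,Q:5/4):23/4,V:7):39/16,(L:1,R:1):135/16)
total length: 229/8

CJQ,V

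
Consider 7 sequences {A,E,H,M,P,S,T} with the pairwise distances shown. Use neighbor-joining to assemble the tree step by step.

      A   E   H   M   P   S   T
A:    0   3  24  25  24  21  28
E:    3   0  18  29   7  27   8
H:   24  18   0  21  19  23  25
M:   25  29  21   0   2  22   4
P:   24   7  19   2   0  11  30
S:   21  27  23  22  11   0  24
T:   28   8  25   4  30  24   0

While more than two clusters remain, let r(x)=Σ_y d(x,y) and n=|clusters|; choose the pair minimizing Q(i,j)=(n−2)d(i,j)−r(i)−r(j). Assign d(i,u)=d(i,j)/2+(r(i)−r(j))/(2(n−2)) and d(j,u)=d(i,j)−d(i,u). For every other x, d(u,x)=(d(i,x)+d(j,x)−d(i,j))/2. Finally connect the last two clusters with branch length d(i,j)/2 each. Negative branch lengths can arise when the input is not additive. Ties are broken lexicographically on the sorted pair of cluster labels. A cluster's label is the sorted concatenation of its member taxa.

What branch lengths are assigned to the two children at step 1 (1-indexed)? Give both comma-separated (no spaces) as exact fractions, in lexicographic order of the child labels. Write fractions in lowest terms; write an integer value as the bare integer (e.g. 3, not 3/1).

iteration 1: select A,E (d=3, Q=-202); attach at lengths (24/5, -9/5); label the merged cluster AE
  updated: d(AE,H)=39/2, d(AE,M)=51/2, d(AE,P)=14, d(AE,S)=45/2, d(AE,T)=33/2
iteration 2: select M,T (d=4, Q=-158); attach at lengths (-9/8, 41/8); label the merged cluster MT
  updated: d(AE,MT)=19, d(H,MT)=21, d(MT,P)=14, d(MT,S)=21
iteration 3: select P,S (d=11, Q=-205/2); attach at lengths (9/4, 35/4); label the merged cluster PS
  updated: d(AE,PS)=51/4, d(H,PS)=31/2, d(MT,PS)=12
iteration 4: select AE,H (d=39/2, Q=-273/4); attach at lengths (137/16, 175/16); label the merged cluster AEH
  updated: d(AEH,MT)=41/4, d(AEH,PS)=35/8
iteration 5: select AEH,MT (d=41/4, Q=-213/8); attach at lengths (21/16, 143/16); label the merged cluster AEHMT
  updated: d(AEHMT,PS)=49/16
iteration 6: select AEHMT,PS (d=49/16); attach at lengths (49/32, 49/32); label the merged cluster AEHMPST
final tree: ((((A:24/5,E:-9/5):137/16,H:175/16):21/16,(M:-9/8,T:41/8):143/16):49/32,(P:9/4,S:35/4):49/32)
total length: 813/16

24/5,-9/5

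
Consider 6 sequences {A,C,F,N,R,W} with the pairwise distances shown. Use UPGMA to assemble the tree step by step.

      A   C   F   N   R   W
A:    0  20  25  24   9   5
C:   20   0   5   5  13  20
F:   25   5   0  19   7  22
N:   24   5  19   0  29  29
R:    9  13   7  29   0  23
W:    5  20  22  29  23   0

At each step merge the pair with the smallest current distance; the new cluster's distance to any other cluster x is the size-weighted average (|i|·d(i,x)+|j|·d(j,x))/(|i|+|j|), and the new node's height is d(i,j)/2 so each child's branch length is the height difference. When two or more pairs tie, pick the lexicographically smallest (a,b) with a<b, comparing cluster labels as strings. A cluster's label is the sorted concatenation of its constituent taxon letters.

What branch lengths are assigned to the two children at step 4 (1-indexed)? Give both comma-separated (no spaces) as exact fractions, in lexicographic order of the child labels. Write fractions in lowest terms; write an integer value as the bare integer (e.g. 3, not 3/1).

23/6,53/6

1. join A+W (d=5) ⇒ AW; edges |A|=5/2, |W|=5/2
  updated: d(AW,C)=20, d(AW,F)=47/2, d(AW,N)=53/2, d(AW,R)=16
2. join C+F (d=5) ⇒ CF; edges |C|=5/2, |F|=5/2
  updated: d(AW,CF)=87/4, d(CF,N)=12, d(CF,R)=10
3. join CF+R (d=10) ⇒ CFR; edges |CF|=5/2, |R|=5
  updated: d(AW,CFR)=119/6, d(CFR,N)=53/3
4. join CFR+N (d=53/3) ⇒ CFNR; edges |CFR|=23/6, |N|=53/6
  updated: d(AW,CFNR)=43/2
5. join AW+CFNR (d=43/2) ⇒ ACFNRW; edges |AW|=33/4, |CFNR|=23/12
final tree: ((A:5/2,W:5/2):33/4,(((C:5/2,F:5/2):5/2,R:5):23/6,N:53/6):23/12)
total length: 121/3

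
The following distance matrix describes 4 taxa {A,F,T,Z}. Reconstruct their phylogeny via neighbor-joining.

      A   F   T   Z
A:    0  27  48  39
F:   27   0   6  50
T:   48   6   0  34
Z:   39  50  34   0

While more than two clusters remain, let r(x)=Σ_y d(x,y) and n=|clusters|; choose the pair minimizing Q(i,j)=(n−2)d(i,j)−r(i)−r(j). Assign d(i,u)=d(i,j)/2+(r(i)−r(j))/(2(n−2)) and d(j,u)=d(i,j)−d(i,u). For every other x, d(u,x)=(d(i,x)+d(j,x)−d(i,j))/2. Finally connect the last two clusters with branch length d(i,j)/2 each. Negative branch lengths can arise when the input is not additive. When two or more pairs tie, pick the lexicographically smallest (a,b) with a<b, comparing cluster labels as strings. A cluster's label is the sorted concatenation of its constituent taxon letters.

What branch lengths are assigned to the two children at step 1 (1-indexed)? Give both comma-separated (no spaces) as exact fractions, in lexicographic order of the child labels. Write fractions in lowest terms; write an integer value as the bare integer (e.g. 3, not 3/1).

step 1: merge (A,Z) at d=39, Q=-159; branch lengths A→69/4, Z→87/4; new cluster AZ
  updated: d(AZ,F)=19, d(AZ,T)=43/2
step 2: merge (AZ,F) at d=19, Q=-93/2; branch lengths AZ→69/4, F→7/4; new cluster AFZ
  updated: d(AFZ,T)=17/4
step 3: merge (AFZ,T) at d=17/4; branch lengths AFZ→17/8, T→17/8; new cluster AFTZ
final tree: (((A:69/4,Z:87/4):69/4,F:7/4):17/8,T:17/8)
total length: 249/4

69/4,87/4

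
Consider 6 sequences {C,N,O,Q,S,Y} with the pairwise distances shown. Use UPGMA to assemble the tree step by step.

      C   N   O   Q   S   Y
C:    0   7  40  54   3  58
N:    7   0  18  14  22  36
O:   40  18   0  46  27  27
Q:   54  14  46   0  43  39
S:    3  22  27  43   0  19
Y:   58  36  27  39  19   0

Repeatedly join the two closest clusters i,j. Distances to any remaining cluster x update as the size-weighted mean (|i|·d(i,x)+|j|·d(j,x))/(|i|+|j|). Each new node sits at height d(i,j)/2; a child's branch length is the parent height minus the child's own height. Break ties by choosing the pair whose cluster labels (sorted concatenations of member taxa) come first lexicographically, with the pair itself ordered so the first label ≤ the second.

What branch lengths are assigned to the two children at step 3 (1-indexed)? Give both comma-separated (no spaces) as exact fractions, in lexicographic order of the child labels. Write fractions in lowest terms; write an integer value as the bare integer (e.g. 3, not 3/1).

27/2,27/2

step 1: merge (C,S) at d=3; branch lengths C→3/2, S→3/2; new cluster CS
  updated: d(CS,N)=29/2, d(CS,O)=67/2, d(CS,Q)=97/2, d(CS,Y)=77/2
step 2: merge (N,Q) at d=14; branch lengths N→7, Q→7; new cluster NQ
  updated: d(CS,NQ)=63/2, d(NQ,O)=32, d(NQ,Y)=75/2
step 3: merge (O,Y) at d=27; branch lengths O→27/2, Y→27/2; new cluster OY
  updated: d(CS,OY)=36, d(NQ,OY)=139/4
step 4: merge (CS,NQ) at d=63/2; branch lengths CS→57/4, NQ→35/4; new cluster CNQS
  updated: d(CNQS,OY)=283/8
step 5: merge (CNQS,OY) at d=283/8; branch lengths CNQS→31/16, OY→67/16; new cluster CNOQSY
final tree: (((C:3/2,S:3/2):57/4,(N:7,Q:7):35/4):31/16,(O:27/2,Y:27/2):67/16)
total length: 585/8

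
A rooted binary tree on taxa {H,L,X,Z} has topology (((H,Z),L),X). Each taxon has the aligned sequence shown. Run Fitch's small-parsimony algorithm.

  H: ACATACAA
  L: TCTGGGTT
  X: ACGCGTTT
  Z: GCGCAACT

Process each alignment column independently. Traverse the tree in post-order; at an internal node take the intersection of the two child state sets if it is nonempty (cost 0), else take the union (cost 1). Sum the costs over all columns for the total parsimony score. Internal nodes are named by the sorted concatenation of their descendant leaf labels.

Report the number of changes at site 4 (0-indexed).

site 0, node HZ: H={A} ∪ Z={G} → {A,G} (+1)
site 0, node HLZ: HZ={A,G} ∪ L={T} → {A,G,T} (+1)
site 0, node HLXZ: HLZ={A,G,T} ∩ X={A} → {A} (+0)
site 1, node HZ: H={C} ∩ Z={C} → {C} (+0)
site 1, node HLZ: HZ={C} ∩ L={C} → {C} (+0)
site 1, node HLXZ: HLZ={C} ∩ X={C} → {C} (+0)
site 2, node HZ: H={A} ∪ Z={G} → {A,G} (+1)
site 2, node HLZ: HZ={A,G} ∪ L={T} → {A,G,T} (+1)
site 2, node HLXZ: HLZ={A,G,T} ∩ X={G} → {G} (+0)
site 3, node HZ: H={T} ∪ Z={C} → {C,T} (+1)
site 3, node HLZ: HZ={C,T} ∪ L={G} → {C,G,T} (+1)
site 3, node HLXZ: HLZ={C,G,T} ∩ X={C} → {C} (+0)
site 4, node HZ: H={A} ∩ Z={A} → {A} (+0)
site 4, node HLZ: HZ={A} ∪ L={G} → {A,G} (+1)
site 4, node HLXZ: HLZ={A,G} ∩ X={G} → {G} (+0)
site 5, node HZ: H={C} ∪ Z={A} → {A,C} (+1)
site 5, node HLZ: HZ={A,C} ∪ L={G} → {A,C,G} (+1)
site 5, node HLXZ: HLZ={A,C,G} ∪ X={T} → {A,C,G,T} (+1)
site 6, node HZ: H={A} ∪ Z={C} → {A,C} (+1)
site 6, node HLZ: HZ={A,C} ∪ L={T} → {A,C,T} (+1)
site 6, node HLXZ: HLZ={A,C,T} ∩ X={T} → {T} (+0)
site 7, node HZ: H={A} ∪ Z={T} → {A,T} (+1)
site 7, node HLZ: HZ={A,T} ∩ L={T} → {T} (+0)
site 7, node HLXZ: HLZ={T} ∩ X={T} → {T} (+0)
per-site changes: [2, 0, 2, 2, 1, 3, 2, 1]; total = 13

1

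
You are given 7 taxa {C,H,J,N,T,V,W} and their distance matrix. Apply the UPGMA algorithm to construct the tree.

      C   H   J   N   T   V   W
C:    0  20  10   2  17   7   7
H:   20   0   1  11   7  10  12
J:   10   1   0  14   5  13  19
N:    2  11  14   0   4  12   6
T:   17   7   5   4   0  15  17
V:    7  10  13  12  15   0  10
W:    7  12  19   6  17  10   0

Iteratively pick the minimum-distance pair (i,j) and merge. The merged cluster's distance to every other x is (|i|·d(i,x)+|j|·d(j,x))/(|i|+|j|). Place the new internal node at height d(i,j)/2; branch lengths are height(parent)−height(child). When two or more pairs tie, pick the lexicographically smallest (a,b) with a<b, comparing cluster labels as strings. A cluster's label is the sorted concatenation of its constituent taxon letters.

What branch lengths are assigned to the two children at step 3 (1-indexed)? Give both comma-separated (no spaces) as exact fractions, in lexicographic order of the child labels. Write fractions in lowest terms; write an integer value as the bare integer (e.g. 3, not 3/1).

5/2,3

step 1: merge (H,J) at d=1; branch lengths H→1/2, J→1/2; new cluster HJ
  updated: d(C,HJ)=15, d(HJ,N)=25/2, d(HJ,T)=6, d(HJ,V)=23/2, d(HJ,W)=31/2
step 2: merge (C,N) at d=2; branch lengths C→1, N→1; new cluster CN
  updated: d(CN,HJ)=55/4, d(CN,T)=21/2, d(CN,V)=19/2, d(CN,W)=13/2
step 3: merge (HJ,T) at d=6; branch lengths HJ→5/2, T→3; new cluster HJT
  updated: d(CN,HJT)=38/3, d(HJT,V)=38/3, d(HJT,W)=16
step 4: merge (CN,W) at d=13/2; branch lengths CN→9/4, W→13/4; new cluster CNW
  updated: d(CNW,HJT)=124/9, d(CNW,V)=29/3
step 5: merge (CNW,V) at d=29/3; branch lengths CNW→19/12, V→29/6; new cluster CNVW
  updated: d(CNVW,HJT)=27/2
step 6: merge (CNVW,HJT) at d=27/2; branch lengths CNVW→23/12, HJT→15/4; new cluster CHJNTVW
final tree: ((((C:1,N:1):9/4,W:13/4):19/12,V:29/6):23/12,((H:1/2,J:1/2):5/2,T:3):15/4)
total length: 313/12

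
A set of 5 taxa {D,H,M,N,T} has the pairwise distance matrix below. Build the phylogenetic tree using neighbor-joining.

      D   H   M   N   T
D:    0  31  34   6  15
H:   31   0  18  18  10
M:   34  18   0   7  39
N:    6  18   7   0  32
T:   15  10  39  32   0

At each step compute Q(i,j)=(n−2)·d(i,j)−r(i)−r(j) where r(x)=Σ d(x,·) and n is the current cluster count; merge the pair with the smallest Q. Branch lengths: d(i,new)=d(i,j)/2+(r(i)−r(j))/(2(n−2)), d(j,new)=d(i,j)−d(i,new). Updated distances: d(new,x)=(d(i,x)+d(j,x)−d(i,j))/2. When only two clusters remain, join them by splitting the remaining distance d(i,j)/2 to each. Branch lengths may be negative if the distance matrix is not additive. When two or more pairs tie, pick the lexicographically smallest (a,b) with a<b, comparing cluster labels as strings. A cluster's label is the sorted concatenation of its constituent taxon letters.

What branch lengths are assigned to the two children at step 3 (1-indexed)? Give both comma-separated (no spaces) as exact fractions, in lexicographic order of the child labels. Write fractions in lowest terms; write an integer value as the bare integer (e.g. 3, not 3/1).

67/8,91/8

1. join H+T (d=10, Q=-143) ⇒ HT; edges |H|=11/6, |T|=49/6
  updated: d(D,HT)=18, d(HT,M)=47/2, d(HT,N)=20
2. join D+HT (d=18, Q=-167/2) ⇒ DHT; edges |D|=65/8, |HT|=79/8
  updated: d(DHT,M)=79/4, d(DHT,N)=4
3. join DHT+M (d=79/4, Q=-123/4) ⇒ DHMT; edges |DHT|=67/8, |M|=91/8
  updated: d(DHMT,N)=-35/8
4. join DHMT+N (d=-35/8) ⇒ DHMNT; edges |DHMT|=-35/16, |N|=-35/16
final tree: (((D:65/8,(H:11/6,T:49/6):79/8):67/8,M:91/8):-35/16,N:-35/16)
total length: 347/8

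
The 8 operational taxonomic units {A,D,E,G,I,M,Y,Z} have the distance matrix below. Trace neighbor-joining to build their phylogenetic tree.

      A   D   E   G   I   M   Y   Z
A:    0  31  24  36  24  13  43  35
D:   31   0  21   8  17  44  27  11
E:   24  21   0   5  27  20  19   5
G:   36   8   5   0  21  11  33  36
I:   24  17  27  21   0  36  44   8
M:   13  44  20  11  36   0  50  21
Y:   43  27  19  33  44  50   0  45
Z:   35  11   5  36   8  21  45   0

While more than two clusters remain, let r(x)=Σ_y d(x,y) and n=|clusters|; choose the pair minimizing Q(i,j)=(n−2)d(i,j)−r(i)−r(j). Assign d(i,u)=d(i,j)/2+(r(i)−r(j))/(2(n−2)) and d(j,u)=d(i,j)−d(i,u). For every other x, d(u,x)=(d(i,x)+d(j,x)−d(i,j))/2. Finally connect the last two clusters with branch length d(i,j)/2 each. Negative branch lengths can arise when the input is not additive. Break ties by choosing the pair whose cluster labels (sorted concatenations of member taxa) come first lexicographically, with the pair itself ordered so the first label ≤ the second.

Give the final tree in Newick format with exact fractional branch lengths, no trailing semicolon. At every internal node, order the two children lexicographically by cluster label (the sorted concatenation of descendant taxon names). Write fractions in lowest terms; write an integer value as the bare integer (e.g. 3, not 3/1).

step 1: merge (A,M) at d=13, Q=-323; branch lengths A→89/12, M→67/12; new cluster AM
  updated: d(AM,D)=31, d(AM,E)=31/2, d(AM,G)=17, d(AM,I)=47/2, d(AM,Y)=40, d(AM,Z)=43/2
step 2: merge (I,Z) at d=8, Q=-227; branch lengths I→27/5, Z→13/5; new cluster IZ
  updated: d(AM,IZ)=37/2, d(D,IZ)=10, d(E,IZ)=12, d(G,IZ)=49/2, d(IZ,Y)=81/2
step 3: merge (D,IZ) at d=10, Q=-325/2; branch lengths D→63/16, IZ→97/16; new cluster DIZ
  updated: d(AM,DIZ)=79/4, d(DIZ,E)=23/2, d(DIZ,G)=45/4, d(DIZ,Y)=115/4
step 4: merge (E,Y) at d=19, Q=-459/4; branch lengths E→-17/8, Y→169/8; new cluster EY
  updated: d(AM,EY)=73/4, d(DIZ,EY)=85/8, d(EY,G)=19/2
step 5: merge (AM,G) at d=17, Q=-235/4; branch lengths AM→205/16, G→67/16; new cluster AGM
  updated: d(AGM,DIZ)=7, d(AGM,EY)=43/8
step 6: merge (AGM,DIZ) at d=7, Q=-23; branch lengths AGM→7/8, DIZ→49/8; new cluster ADGIMZ
  updated: d(ADGIMZ,EY)=9/2
step 7: merge (ADGIMZ,EY) at d=9/2; branch lengths ADGIMZ→9/4, EY→9/4; new cluster ADEGIMYZ
final tree: ((((A:89/12,M:67/12):205/16,G:67/16):7/8,(D:63/16,(I:27/5,Z:13/5):97/16):49/8):9/4,(E:-17/8,Y:169/8):9/4)
total length: 157/2

((((A:89/12,M:67/12):205/16,G:67/16):7/8,(D:63/16,(I:27/5,Z:13/5):97/16):49/8):9/4,(E:-17/8,Y:169/8):9/4)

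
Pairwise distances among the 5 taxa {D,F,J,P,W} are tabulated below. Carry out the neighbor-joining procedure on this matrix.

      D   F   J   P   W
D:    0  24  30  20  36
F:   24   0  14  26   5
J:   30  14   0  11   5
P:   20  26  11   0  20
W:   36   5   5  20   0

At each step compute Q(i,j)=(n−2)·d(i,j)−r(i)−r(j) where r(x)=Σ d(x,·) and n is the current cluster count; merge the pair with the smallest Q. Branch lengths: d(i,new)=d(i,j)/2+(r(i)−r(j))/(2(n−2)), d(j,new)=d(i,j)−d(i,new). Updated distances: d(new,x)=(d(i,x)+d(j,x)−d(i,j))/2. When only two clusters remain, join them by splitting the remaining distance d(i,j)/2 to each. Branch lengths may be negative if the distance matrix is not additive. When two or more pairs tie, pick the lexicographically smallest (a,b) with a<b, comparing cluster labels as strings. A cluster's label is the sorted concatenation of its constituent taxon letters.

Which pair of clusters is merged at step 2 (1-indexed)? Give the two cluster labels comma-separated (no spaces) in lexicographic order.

step 1: merge (D,P) at d=20, Q=-127; branch lengths D→31/2, P→9/2; new cluster DP
  updated: d(DP,F)=15, d(DP,J)=21/2, d(DP,W)=18
step 2: merge (DP,J) at d=21/2, Q=-52; branch lengths DP→35/4, J→7/4; new cluster DJP
  updated: d(DJP,F)=37/4, d(DJP,W)=25/4
step 3: merge (DJP,F) at d=37/4, Q=-41/2; branch lengths DJP→21/4, F→4; new cluster DFJP
  updated: d(DFJP,W)=1
step 4: merge (DFJP,W) at d=1; branch lengths DFJP→1/2, W→1/2; new cluster DFJPW
final tree: ((((D:31/2,P:9/2):35/4,J:7/4):21/4,F:4):1/2,W:1/2)
total length: 163/4

DP,J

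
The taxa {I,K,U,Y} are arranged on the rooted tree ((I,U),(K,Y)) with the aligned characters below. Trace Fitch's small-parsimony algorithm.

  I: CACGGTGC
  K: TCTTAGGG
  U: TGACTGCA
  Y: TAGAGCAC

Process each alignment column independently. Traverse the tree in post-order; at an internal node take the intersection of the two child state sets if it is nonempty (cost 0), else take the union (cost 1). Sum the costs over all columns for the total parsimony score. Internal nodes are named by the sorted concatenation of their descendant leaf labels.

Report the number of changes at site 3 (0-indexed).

3

[col 0] IU: children I:{C}, U:{T} ∪→ {C,T}; cost 1
[col 0] KY: children K:{T}, Y:{T} ∩→ {T}; cost 0
[col 0] IKUY: children IU:{C,T}, KY:{T} ∩→ {T}; cost 0
[col 1] IU: children I:{A}, U:{G} ∪→ {A,G}; cost 1
[col 1] KY: children K:{C}, Y:{A} ∪→ {A,C}; cost 1
[col 1] IKUY: children IU:{A,G}, KY:{A,C} ∩→ {A}; cost 0
[col 2] IU: children I:{C}, U:{A} ∪→ {A,C}; cost 1
[col 2] KY: children K:{T}, Y:{G} ∪→ {G,T}; cost 1
[col 2] IKUY: children IU:{A,C}, KY:{G,T} ∪→ {A,C,G,T}; cost 1
[col 3] IU: children I:{G}, U:{C} ∪→ {C,G}; cost 1
[col 3] KY: children K:{T}, Y:{A} ∪→ {A,T}; cost 1
[col 3] IKUY: children IU:{C,G}, KY:{A,T} ∪→ {A,C,G,T}; cost 1
[col 4] IU: children I:{G}, U:{T} ∪→ {G,T}; cost 1
[col 4] KY: children K:{A}, Y:{G} ∪→ {A,G}; cost 1
[col 4] IKUY: children IU:{G,T}, KY:{A,G} ∩→ {G}; cost 0
[col 5] IU: children I:{T}, U:{G} ∪→ {G,T}; cost 1
[col 5] KY: children K:{G}, Y:{C} ∪→ {C,G}; cost 1
[col 5] IKUY: children IU:{G,T}, KY:{C,G} ∩→ {G}; cost 0
[col 6] IU: children I:{G}, U:{C} ∪→ {C,G}; cost 1
[col 6] KY: children K:{G}, Y:{A} ∪→ {A,G}; cost 1
[col 6] IKUY: children IU:{C,G}, KY:{A,G} ∩→ {G}; cost 0
[col 7] IU: children I:{C}, U:{A} ∪→ {A,C}; cost 1
[col 7] KY: children K:{G}, Y:{C} ∪→ {C,G}; cost 1
[col 7] IKUY: children IU:{A,C}, KY:{C,G} ∩→ {C}; cost 0
per-site changes: [1, 2, 3, 3, 2, 2, 2, 2]; total = 17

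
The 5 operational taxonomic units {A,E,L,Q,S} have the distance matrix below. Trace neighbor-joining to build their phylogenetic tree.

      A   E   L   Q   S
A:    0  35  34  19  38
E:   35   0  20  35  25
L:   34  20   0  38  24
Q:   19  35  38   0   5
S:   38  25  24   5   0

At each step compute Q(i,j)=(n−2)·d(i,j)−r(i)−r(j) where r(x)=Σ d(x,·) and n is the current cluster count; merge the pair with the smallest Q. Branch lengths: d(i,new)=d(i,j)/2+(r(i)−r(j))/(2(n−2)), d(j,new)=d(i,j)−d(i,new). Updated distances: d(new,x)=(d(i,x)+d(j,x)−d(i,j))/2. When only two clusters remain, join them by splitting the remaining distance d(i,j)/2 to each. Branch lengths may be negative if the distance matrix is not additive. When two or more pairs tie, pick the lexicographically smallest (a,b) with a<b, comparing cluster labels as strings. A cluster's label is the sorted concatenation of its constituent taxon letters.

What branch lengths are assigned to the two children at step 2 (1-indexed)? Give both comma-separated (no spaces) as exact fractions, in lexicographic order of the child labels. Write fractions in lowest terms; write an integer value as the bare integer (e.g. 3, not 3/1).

1. join Q+S (d=5, Q=-174) ⇒ QS; edges |Q|=10/3, |S|=5/3
  updated: d(A,QS)=26, d(E,QS)=55/2, d(L,QS)=57/2
2. join A+QS (d=26, Q=-125) ⇒ AQS; edges |A|=65/4, |QS|=39/4
  updated: d(AQS,E)=73/4, d(AQS,L)=73/4
3. join AQS+E (d=73/4, Q=-113/2) ⇒ AEQS; edges |AQS|=33/4, |E|=10
  updated: d(AEQS,L)=10
4. join AEQS+L (d=10) ⇒ AELQS; edges |AEQS|=5, |L|=5
final tree: (((A:65/4,(Q:10/3,S:5/3):39/4):33/4,E:10):5,L:5)
total length: 237/4

65/4,39/4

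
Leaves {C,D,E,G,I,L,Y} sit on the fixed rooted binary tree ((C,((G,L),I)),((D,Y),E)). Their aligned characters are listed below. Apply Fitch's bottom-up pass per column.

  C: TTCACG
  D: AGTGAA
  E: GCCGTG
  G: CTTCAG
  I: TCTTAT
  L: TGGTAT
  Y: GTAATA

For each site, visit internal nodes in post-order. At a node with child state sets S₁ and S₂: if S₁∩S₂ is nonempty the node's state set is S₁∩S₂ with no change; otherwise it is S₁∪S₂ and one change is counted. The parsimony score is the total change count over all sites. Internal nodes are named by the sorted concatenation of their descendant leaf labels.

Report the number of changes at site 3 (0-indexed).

4

[col 0] GL: children G:{C}, L:{T} ∪→ {C,T}; cost 1
[col 0] GIL: children GL:{C,T}, I:{T} ∩→ {T}; cost 0
[col 0] CGIL: children C:{T}, GIL:{T} ∩→ {T}; cost 0
[col 0] DY: children D:{A}, Y:{G} ∪→ {A,G}; cost 1
[col 0] DEY: children DY:{A,G}, E:{G} ∩→ {G}; cost 0
[col 0] CDEGILY: children CGIL:{T}, DEY:{G} ∪→ {G,T}; cost 1
[col 1] GL: children G:{T}, L:{G} ∪→ {G,T}; cost 1
[col 1] GIL: children GL:{G,T}, I:{C} ∪→ {C,G,T}; cost 1
[col 1] CGIL: children C:{T}, GIL:{C,G,T} ∩→ {T}; cost 0
[col 1] DY: children D:{G}, Y:{T} ∪→ {G,T}; cost 1
[col 1] DEY: children DY:{G,T}, E:{C} ∪→ {C,G,T}; cost 1
[col 1] CDEGILY: children CGIL:{T}, DEY:{C,G,T} ∩→ {T}; cost 0
[col 2] GL: children G:{T}, L:{G} ∪→ {G,T}; cost 1
[col 2] GIL: children GL:{G,T}, I:{T} ∩→ {T}; cost 0
[col 2] CGIL: children C:{C}, GIL:{T} ∪→ {C,T}; cost 1
[col 2] DY: children D:{T}, Y:{A} ∪→ {A,T}; cost 1
[col 2] DEY: children DY:{A,T}, E:{C} ∪→ {A,C,T}; cost 1
[col 2] CDEGILY: children CGIL:{C,T}, DEY:{A,C,T} ∩→ {C,T}; cost 0
[col 3] GL: children G:{C}, L:{T} ∪→ {C,T}; cost 1
[col 3] GIL: children GL:{C,T}, I:{T} ∩→ {T}; cost 0
[col 3] CGIL: children C:{A}, GIL:{T} ∪→ {A,T}; cost 1
[col 3] DY: children D:{G}, Y:{A} ∪→ {A,G}; cost 1
[col 3] DEY: children DY:{A,G}, E:{G} ∩→ {G}; cost 0
[col 3] CDEGILY: children CGIL:{A,T}, DEY:{G} ∪→ {A,G,T}; cost 1
[col 4] GL: children G:{A}, L:{A} ∩→ {A}; cost 0
[col 4] GIL: children GL:{A}, I:{A} ∩→ {A}; cost 0
[col 4] CGIL: children C:{C}, GIL:{A} ∪→ {A,C}; cost 1
[col 4] DY: children D:{A}, Y:{T} ∪→ {A,T}; cost 1
[col 4] DEY: children DY:{A,T}, E:{T} ∩→ {T}; cost 0
[col 4] CDEGILY: children CGIL:{A,C}, DEY:{T} ∪→ {A,C,T}; cost 1
[col 5] GL: children G:{G}, L:{T} ∪→ {G,T}; cost 1
[col 5] GIL: children GL:{G,T}, I:{T} ∩→ {T}; cost 0
[col 5] CGIL: children C:{G}, GIL:{T} ∪→ {G,T}; cost 1
[col 5] DY: children D:{A}, Y:{A} ∩→ {A}; cost 0
[col 5] DEY: children DY:{A}, E:{G} ∪→ {A,G}; cost 1
[col 5] CDEGILY: children CGIL:{G,T}, DEY:{A,G} ∩→ {G}; cost 0
per-site changes: [3, 4, 4, 4, 3, 3]; total = 21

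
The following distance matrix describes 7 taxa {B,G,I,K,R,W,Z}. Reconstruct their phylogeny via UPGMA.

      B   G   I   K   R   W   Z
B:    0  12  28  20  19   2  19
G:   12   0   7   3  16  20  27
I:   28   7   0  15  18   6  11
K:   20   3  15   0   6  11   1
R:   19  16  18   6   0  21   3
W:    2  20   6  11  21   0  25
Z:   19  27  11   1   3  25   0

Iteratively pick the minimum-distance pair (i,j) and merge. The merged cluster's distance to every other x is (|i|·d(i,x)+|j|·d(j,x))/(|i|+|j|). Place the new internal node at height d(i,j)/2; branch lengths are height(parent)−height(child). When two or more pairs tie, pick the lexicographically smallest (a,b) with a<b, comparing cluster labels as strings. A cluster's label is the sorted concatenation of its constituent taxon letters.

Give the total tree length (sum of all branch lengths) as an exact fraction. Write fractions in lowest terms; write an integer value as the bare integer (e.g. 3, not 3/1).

1. join K+Z (d=1) ⇒ KZ; edges |K|=1/2, |Z|=1/2
  updated: d(B,KZ)=39/2, d(G,KZ)=15, d(I,KZ)=13, d(KZ,R)=9/2, d(KZ,W)=18
2. join B+W (d=2) ⇒ BW; edges |B|=1, |W|=1
  updated: d(BW,G)=16, d(BW,I)=17, d(BW,KZ)=75/4, d(BW,R)=20
3. join KZ+R (d=9/2) ⇒ KRZ; edges |KZ|=7/4, |R|=9/4
  updated: d(BW,KRZ)=115/6, d(G,KRZ)=46/3, d(I,KRZ)=44/3
4. join G+I (d=7) ⇒ GI; edges |G|=7/2, |I|=7/2
  updated: d(BW,GI)=33/2, d(GI,KRZ)=15
5. join GI+KRZ (d=15) ⇒ GIKRZ; edges |GI|=4, |KRZ|=21/4
  updated: d(BW,GIKRZ)=181/10
6. join BW+GIKRZ (d=181/10) ⇒ BGIKRWZ; edges |BW|=161/20, |GIKRZ|=31/20
final tree: ((B:1,W:1):161/20,((G:7/2,I:7/2):4,((K:1/2,Z:1/2):7/4,R:9/4):21/4):31/20)
total length: 657/20

657/20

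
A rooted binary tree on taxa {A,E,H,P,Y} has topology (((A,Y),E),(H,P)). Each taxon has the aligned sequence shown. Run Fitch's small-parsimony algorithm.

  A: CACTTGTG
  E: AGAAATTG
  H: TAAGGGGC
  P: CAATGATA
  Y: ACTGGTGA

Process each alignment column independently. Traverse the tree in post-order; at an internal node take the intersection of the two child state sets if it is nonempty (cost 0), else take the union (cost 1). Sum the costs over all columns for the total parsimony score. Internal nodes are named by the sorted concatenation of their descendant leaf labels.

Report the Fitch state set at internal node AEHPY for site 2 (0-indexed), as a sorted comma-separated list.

A

[col 0] AY: children A:{C}, Y:{A} ∪→ {A,C}; cost 1
[col 0] AEY: children AY:{A,C}, E:{A} ∩→ {A}; cost 0
[col 0] HP: children H:{T}, P:{C} ∪→ {C,T}; cost 1
[col 0] AEHPY: children AEY:{A}, HP:{C,T} ∪→ {A,C,T}; cost 1
[col 1] AY: children A:{A}, Y:{C} ∪→ {A,C}; cost 1
[col 1] AEY: children AY:{A,C}, E:{G} ∪→ {A,C,G}; cost 1
[col 1] HP: children H:{A}, P:{A} ∩→ {A}; cost 0
[col 1] AEHPY: children AEY:{A,C,G}, HP:{A} ∩→ {A}; cost 0
[col 2] AY: children A:{C}, Y:{T} ∪→ {C,T}; cost 1
[col 2] AEY: children AY:{C,T}, E:{A} ∪→ {A,C,T}; cost 1
[col 2] HP: children H:{A}, P:{A} ∩→ {A}; cost 0
[col 2] AEHPY: children AEY:{A,C,T}, HP:{A} ∩→ {A}; cost 0
[col 3] AY: children A:{T}, Y:{G} ∪→ {G,T}; cost 1
[col 3] AEY: children AY:{G,T}, E:{A} ∪→ {A,G,T}; cost 1
[col 3] HP: children H:{G}, P:{T} ∪→ {G,T}; cost 1
[col 3] AEHPY: children AEY:{A,G,T}, HP:{G,T} ∩→ {G,T}; cost 0
[col 4] AY: children A:{T}, Y:{G} ∪→ {G,T}; cost 1
[col 4] AEY: children AY:{G,T}, E:{A} ∪→ {A,G,T}; cost 1
[col 4] HP: children H:{G}, P:{G} ∩→ {G}; cost 0
[col 4] AEHPY: children AEY:{A,G,T}, HP:{G} ∩→ {G}; cost 0
[col 5] AY: children A:{G}, Y:{T} ∪→ {G,T}; cost 1
[col 5] AEY: children AY:{G,T}, E:{T} ∩→ {T}; cost 0
[col 5] HP: children H:{G}, P:{A} ∪→ {A,G}; cost 1
[col 5] AEHPY: children AEY:{T}, HP:{A,G} ∪→ {A,G,T}; cost 1
[col 6] AY: children A:{T}, Y:{G} ∪→ {G,T}; cost 1
[col 6] AEY: children AY:{G,T}, E:{T} ∩→ {T}; cost 0
[col 6] HP: children H:{G}, P:{T} ∪→ {G,T}; cost 1
[col 6] AEHPY: children AEY:{T}, HP:{G,T} ∩→ {T}; cost 0
[col 7] AY: children A:{G}, Y:{A} ∪→ {A,G}; cost 1
[col 7] AEY: children AY:{A,G}, E:{G} ∩→ {G}; cost 0
[col 7] HP: children H:{C}, P:{A} ∪→ {A,C}; cost 1
[col 7] AEHPY: children AEY:{G}, HP:{A,C} ∪→ {A,C,G}; cost 1
per-site changes: [3, 2, 2, 3, 2, 3, 2, 3]; total = 20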